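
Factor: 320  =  2^6*5^1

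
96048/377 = 254+ 10/13  =  254.77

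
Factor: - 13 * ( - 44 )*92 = 52624 = 2^4*11^1*13^1*23^1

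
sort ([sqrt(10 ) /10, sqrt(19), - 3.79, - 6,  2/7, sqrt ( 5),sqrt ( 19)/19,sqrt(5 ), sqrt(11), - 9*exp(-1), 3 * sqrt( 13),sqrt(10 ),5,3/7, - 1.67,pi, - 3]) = [ - 6 , - 3.79, - 9*exp( - 1 ), - 3, - 1.67,sqrt(19 ) /19,2/7,sqrt( 10 ) /10, 3/7,sqrt ( 5) , sqrt( 5 ) , pi, sqrt(10) , sqrt( 11),sqrt(19),  5, 3*sqrt(13)]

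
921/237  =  3 + 70/79 = 3.89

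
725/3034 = 725/3034 = 0.24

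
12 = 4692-4680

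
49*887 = 43463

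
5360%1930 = 1500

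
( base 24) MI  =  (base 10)546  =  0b1000100010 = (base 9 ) 666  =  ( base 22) 12I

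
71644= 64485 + 7159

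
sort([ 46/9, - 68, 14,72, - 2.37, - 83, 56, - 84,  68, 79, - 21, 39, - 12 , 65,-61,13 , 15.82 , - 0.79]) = [-84,-83, - 68, - 61,- 21, - 12, - 2.37, - 0.79, 46/9,13 , 14  ,  15.82, 39,56 , 65 , 68, 72, 79]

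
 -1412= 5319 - 6731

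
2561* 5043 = 12915123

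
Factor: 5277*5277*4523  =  125950755267=3^2*1759^2*4523^1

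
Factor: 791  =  7^1* 113^1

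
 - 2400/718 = - 1200/359 = - 3.34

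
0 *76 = 0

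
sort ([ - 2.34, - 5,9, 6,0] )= [- 5, - 2.34,  0, 6,9 ] 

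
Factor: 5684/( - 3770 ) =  - 2^1*5^( -1) *7^2*13^( - 1 ) = - 98/65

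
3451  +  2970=6421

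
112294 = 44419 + 67875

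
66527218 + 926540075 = 993067293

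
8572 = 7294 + 1278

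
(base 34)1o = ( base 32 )1q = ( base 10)58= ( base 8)72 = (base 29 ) 20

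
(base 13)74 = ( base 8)137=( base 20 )4f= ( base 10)95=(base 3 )10112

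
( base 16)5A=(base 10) 90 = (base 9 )110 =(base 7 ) 156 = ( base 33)2O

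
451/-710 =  - 451/710  =  - 0.64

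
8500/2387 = 8500/2387 = 3.56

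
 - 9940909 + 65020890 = 55079981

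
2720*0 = 0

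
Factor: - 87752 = -2^3 * 7^1*1567^1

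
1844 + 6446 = 8290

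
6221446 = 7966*781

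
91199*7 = 638393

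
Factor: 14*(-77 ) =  - 2^1*7^2*11^1 = - 1078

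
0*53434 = 0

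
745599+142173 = 887772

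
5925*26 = 154050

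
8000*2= 16000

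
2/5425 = 2/5425 = 0.00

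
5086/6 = 2543/3 = 847.67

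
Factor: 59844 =2^2*3^1*4987^1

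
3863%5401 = 3863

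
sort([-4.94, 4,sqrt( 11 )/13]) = [ - 4.94,sqrt(11)/13, 4 ]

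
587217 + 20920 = 608137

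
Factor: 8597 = 8597^1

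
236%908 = 236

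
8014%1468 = 674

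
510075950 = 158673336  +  351402614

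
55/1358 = 55/1358=0.04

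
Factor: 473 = 11^1*43^1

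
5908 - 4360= 1548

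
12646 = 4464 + 8182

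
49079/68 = 721+ 3/4 = 721.75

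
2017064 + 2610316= 4627380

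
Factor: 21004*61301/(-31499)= - 1287566204/31499 = - 2^2*13^(-1 )*59^2*89^1*1039^1*2423^( - 1)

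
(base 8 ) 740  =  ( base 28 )H4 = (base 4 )13200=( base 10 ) 480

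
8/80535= 8/80535 = 0.00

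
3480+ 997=4477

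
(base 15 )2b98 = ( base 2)10010010011000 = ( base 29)b41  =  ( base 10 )9368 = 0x2498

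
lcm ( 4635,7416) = 37080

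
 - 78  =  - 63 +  - 15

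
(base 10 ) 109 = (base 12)91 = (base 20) 59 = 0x6D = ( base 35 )34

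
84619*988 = 83603572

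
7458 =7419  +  39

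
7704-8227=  - 523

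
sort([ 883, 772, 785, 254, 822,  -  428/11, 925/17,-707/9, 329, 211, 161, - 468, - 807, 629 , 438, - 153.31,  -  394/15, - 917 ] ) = [-917,-807, - 468,-153.31,-707/9, -428/11,-394/15, 925/17,161 , 211, 254, 329, 438 , 629, 772 , 785, 822, 883] 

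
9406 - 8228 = 1178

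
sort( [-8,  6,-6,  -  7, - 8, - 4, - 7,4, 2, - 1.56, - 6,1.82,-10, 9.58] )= [ - 10, - 8 , - 8 , - 7,-7 , - 6 , - 6, -4, - 1.56 , 1.82,  2, 4,6,  9.58 ]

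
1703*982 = 1672346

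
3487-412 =3075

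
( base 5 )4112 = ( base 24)m4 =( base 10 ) 532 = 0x214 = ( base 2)1000010100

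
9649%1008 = 577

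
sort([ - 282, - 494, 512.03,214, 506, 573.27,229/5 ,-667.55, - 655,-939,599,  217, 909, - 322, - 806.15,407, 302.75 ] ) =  [ - 939, - 806.15,-667.55, - 655, - 494,  -  322, - 282,229/5, 214,217, 302.75, 407,  506,512.03,573.27, 599, 909]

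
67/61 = 1 + 6/61 = 1.10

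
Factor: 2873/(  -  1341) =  - 3^( - 2 )*13^2*17^1*149^( - 1)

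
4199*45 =188955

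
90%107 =90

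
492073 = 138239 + 353834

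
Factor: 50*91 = 2^1*5^2*7^1*13^1 = 4550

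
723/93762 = 241/31254 =0.01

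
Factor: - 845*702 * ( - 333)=2^1*3^5 * 5^1*13^3*37^1 = 197532270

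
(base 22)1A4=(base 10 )708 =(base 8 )1304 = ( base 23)17I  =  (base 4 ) 23010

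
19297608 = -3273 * (  -  5896) 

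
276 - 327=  - 51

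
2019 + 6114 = 8133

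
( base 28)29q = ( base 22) 3HK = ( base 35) 1hq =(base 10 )1846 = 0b11100110110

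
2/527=2/527 = 0.00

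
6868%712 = 460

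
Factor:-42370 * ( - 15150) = 2^2*3^1*5^3*19^1*101^1*223^1 = 641905500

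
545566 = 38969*14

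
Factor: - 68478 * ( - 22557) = 2^1*3^2*73^1 * 101^1 * 103^1 * 113^1 = 1544658246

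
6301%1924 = 529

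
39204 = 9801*4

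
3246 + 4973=8219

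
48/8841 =16/2947 = 0.01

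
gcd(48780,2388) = 12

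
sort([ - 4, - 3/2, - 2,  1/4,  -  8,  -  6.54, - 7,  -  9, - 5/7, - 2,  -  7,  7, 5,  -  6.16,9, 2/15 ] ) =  [ - 9,-8, - 7,  -  7,- 6.54, - 6.16,- 4, - 2, - 2,-3/2,  -  5/7,2/15,1/4, 5, 7  ,  9] 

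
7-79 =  - 72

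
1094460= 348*3145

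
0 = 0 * 57211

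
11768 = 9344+2424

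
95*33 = 3135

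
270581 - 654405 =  - 383824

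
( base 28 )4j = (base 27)4N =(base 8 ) 203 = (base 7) 245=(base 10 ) 131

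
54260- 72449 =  - 18189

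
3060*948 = 2900880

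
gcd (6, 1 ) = 1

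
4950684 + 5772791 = 10723475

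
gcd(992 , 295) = 1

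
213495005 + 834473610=1047968615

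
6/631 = 6/631 = 0.01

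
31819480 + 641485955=673305435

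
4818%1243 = 1089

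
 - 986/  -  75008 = 493/37504 = 0.01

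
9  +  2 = 11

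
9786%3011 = 753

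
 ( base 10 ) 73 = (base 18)41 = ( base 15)4d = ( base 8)111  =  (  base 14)53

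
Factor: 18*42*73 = 55188 = 2^2*3^3*7^1*73^1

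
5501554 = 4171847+1329707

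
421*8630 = 3633230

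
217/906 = 217/906 = 0.24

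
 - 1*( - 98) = 98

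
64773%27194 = 10385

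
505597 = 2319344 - 1813747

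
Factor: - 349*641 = - 349^1*641^1=- 223709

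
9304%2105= 884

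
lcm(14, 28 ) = 28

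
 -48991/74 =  - 663 + 71/74 = - 662.04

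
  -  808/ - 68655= 808/68655= 0.01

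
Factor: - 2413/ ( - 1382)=2^ (  -  1) *19^1*127^1*691^( - 1) 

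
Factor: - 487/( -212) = 2^(  -  2)* 53^( - 1)*487^1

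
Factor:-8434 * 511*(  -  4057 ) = 17484753118 = 2^1 * 7^1*73^1*4057^1*4217^1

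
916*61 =55876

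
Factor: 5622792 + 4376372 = 9999164=2^2 * 7^1 * 181^1 * 1973^1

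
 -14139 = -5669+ - 8470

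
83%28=27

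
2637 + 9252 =11889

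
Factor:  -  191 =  - 191^1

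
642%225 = 192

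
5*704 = 3520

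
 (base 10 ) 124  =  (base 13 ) 97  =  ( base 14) 8C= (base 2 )1111100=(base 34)3M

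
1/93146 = 1/93146=0.00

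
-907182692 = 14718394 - 921901086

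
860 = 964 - 104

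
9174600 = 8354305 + 820295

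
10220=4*2555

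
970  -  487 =483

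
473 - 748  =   - 275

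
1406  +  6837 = 8243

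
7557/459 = 16 + 71/153 = 16.46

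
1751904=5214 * 336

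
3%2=1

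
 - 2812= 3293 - 6105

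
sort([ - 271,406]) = [ - 271, 406]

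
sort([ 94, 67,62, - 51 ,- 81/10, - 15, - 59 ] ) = [ - 59, - 51, - 15, - 81/10,62,67, 94 ]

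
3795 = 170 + 3625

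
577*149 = 85973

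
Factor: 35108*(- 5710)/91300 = - 10023334/4565= - 2^1*5^(- 1)*11^( - 1 ) * 67^1*83^( - 1 )*131^1*571^1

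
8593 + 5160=13753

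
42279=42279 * 1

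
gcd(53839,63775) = 1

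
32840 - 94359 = -61519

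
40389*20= 807780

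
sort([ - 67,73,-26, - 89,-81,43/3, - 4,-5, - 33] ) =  [ - 89,- 81, - 67, - 33, - 26, - 5, - 4, 43/3,73 ] 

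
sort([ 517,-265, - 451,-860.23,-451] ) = [ - 860.23, - 451,-451, - 265, 517 ]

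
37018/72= 18509/36 = 514.14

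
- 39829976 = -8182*4868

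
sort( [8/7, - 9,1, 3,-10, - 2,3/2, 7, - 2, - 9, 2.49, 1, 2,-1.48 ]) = [-10,  -  9,-9, - 2, - 2,-1.48,1, 1, 8/7,3/2, 2,2.49 , 3, 7]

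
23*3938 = 90574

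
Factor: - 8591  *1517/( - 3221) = 13032547/3221  =  11^2*37^1*41^1*71^1  *3221^(- 1 )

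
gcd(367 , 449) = 1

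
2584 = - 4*( - 646 ) 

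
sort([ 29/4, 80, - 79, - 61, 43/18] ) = [ - 79, - 61 , 43/18, 29/4,80 ] 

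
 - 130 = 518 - 648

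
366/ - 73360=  - 1 + 36497/36680 = -0.00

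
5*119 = 595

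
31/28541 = 31/28541 = 0.00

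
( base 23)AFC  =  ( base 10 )5647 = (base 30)687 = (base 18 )h7d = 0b1011000001111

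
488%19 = 13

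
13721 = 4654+9067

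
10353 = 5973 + 4380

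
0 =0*18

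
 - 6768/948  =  -8 + 68/79 = -  7.14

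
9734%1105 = 894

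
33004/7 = 33004/7 = 4714.86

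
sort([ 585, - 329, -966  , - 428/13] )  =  [- 966, - 329, - 428/13,  585]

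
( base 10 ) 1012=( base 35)SW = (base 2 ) 1111110100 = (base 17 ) 389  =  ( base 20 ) 2AC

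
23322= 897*26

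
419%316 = 103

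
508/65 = 508/65 = 7.82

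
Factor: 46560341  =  29^1*53^1*30293^1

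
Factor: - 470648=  -2^3*58831^1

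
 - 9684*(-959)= 9286956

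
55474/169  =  55474/169 =328.25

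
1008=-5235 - -6243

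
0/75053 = 0 = 0.00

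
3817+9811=13628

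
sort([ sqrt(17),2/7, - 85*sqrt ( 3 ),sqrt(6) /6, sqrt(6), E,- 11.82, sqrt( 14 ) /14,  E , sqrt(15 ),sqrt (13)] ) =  [ - 85 * sqrt(3 ), - 11.82, sqrt( 14)/14, 2/7, sqrt(6 ) /6,sqrt(6 ),E,E,sqrt(13 ),sqrt(15 ) , sqrt ( 17)]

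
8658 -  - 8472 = 17130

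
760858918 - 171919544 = 588939374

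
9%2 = 1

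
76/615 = 76/615 = 0.12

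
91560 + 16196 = 107756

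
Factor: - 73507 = - 7^1*10501^1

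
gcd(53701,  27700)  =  1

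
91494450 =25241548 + 66252902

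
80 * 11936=954880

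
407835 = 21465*19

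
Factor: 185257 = 61^1*3037^1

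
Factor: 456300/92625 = 2^2* 3^2 * 5^( - 1 )*13^1*19^ ( - 1)= 468/95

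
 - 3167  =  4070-7237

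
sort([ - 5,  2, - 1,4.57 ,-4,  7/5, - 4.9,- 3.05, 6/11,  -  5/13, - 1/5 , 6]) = [ - 5,-4.9, - 4, -3.05, - 1, - 5/13, - 1/5,  6/11, 7/5, 2, 4.57,  6]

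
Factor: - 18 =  - 2^1*3^2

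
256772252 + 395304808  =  652077060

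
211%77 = 57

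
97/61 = 1 + 36/61 =1.59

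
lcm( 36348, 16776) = 218088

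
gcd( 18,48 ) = 6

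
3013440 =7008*430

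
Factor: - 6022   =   - 2^1*3011^1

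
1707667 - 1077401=630266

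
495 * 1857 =919215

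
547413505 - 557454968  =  -10041463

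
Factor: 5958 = 2^1*3^2 * 331^1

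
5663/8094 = 5663/8094 = 0.70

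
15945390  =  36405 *438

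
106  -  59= 47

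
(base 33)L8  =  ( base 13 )41C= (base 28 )P1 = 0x2BD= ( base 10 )701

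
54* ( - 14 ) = - 756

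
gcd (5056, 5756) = 4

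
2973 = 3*991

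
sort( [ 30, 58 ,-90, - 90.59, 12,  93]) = [-90.59 ,- 90,12, 30,58 , 93] 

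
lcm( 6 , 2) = 6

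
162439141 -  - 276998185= 439437326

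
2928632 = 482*6076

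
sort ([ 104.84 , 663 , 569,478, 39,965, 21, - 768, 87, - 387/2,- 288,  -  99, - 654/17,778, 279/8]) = [ - 768, - 288, - 387/2, - 99,-654/17,  21, 279/8, 39, 87,104.84  ,  478, 569, 663, 778, 965] 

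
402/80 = 5 + 1/40  =  5.03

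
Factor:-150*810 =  - 121500 = - 2^2*3^5*5^3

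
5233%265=198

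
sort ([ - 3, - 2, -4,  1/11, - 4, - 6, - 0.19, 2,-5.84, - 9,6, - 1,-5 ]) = [-9, - 6,-5.84, - 5,-4,- 4,-3, - 2, -1,-0.19,1/11,2, 6]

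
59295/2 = 59295/2  =  29647.50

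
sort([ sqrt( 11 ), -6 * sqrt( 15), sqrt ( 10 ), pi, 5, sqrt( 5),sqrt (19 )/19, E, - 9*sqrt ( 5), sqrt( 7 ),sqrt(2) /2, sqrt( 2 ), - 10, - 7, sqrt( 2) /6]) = [ - 6*sqrt( 15 ), - 9 * sqrt( 5),-10, - 7, sqrt(19)/19,  sqrt( 2 ) /6, sqrt( 2 ) /2,sqrt(2) , sqrt( 5),sqrt( 7 ), E,  pi , sqrt( 10),sqrt(11),5]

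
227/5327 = 227/5327 = 0.04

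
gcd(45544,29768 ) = 8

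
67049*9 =603441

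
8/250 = 4/125 = 0.03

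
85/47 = 85/47 = 1.81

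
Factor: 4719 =3^1 * 11^2*13^1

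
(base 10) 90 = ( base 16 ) 5A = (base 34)2M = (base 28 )36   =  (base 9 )110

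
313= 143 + 170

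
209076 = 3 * 69692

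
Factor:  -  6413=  - 11^2 *53^1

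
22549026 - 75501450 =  - 52952424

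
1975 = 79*25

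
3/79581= 1/26527 =0.00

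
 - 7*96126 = -672882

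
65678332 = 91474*718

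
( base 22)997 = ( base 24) 7M1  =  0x11D1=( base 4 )1013101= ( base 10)4561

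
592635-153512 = 439123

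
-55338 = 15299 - 70637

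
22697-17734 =4963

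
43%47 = 43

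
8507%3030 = 2447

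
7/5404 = 1/772 = 0.00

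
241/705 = 241/705  =  0.34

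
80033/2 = 40016 + 1/2 = 40016.50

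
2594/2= 1297 = 1297.00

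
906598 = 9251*98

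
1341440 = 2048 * 655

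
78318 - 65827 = 12491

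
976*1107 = 1080432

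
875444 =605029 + 270415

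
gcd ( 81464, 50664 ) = 8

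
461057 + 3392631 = 3853688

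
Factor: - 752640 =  - 2^10* 3^1*5^1  *7^2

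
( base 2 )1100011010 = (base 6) 3402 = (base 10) 794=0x31a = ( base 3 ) 1002102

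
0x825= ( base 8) 4045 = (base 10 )2085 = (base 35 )1OK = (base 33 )1u6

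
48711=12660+36051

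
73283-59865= 13418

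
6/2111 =6/2111= 0.00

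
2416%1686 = 730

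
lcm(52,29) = 1508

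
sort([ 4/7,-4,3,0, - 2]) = [ - 4, - 2,0,4/7 , 3] 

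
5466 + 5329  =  10795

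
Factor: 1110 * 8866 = 2^2 * 3^1 * 5^1 * 11^1*13^1 * 31^1 * 37^1 = 9841260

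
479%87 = 44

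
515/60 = 103/12 = 8.58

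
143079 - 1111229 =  - 968150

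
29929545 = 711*42095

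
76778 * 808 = 62036624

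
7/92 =7/92 = 0.08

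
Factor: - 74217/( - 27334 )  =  429/158= 2^( - 1 )*3^1* 11^1*13^1* 79^( - 1 ) 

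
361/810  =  361/810=0.45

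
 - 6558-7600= - 14158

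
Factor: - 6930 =  -  2^1*3^2*5^1*7^1* 11^1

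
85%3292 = 85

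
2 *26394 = 52788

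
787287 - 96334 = 690953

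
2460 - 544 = 1916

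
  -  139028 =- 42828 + - 96200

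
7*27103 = 189721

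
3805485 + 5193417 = 8998902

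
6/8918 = 3/4459 = 0.00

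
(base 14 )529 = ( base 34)TV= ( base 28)189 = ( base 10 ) 1017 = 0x3F9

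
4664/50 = 93 + 7/25 = 93.28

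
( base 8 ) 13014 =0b1011000001100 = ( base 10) 5644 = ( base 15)1a14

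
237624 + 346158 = 583782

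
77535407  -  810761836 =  - 733226429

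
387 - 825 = - 438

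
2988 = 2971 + 17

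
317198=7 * 45314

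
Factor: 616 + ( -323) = 293 = 293^1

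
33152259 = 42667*777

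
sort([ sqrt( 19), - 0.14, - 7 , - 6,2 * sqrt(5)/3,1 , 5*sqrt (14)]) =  [ -7, - 6, - 0.14,1, 2*sqrt (5)/3,sqrt( 19), 5*sqrt(  14) ] 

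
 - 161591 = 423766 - 585357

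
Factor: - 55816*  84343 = - 2^3*7^1 *6977^1*12049^1  =  - 4707688888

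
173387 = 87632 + 85755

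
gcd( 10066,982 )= 2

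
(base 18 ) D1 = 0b11101011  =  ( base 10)235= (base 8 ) 353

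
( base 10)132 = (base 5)1012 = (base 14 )96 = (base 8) 204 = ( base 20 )6c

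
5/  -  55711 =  - 1 + 55706/55711 = - 0.00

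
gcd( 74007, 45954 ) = 27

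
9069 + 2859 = 11928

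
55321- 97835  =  -42514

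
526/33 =15 + 31/33 = 15.94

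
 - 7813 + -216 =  - 8029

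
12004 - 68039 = -56035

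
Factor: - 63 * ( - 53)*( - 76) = - 253764 = - 2^2* 3^2*7^1*19^1*53^1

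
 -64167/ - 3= 21389 + 0/1 = 21389.00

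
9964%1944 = 244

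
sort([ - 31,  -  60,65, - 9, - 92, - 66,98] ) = [ - 92, - 66, - 60 , - 31, - 9,65, 98 ]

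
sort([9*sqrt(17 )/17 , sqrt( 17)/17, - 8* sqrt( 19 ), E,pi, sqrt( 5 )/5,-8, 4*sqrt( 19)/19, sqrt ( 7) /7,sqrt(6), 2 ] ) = [ - 8 * sqrt( 19 ),-8,  sqrt( 17)/17,  sqrt( 7)/7,  sqrt( 5 )/5, 4*sqrt( 19 )/19, 2, 9*sqrt(17 )/17, sqrt(6 ), E,  pi]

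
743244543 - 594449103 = 148795440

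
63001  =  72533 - 9532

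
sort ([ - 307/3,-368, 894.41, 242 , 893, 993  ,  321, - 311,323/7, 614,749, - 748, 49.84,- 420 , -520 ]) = [ - 748,- 520, - 420, - 368 , - 311, - 307/3,323/7,49.84, 242, 321, 614,749, 893, 894.41,993 ] 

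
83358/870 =13893/145 =95.81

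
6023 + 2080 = 8103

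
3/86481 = 1/28827 = 0.00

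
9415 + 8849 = 18264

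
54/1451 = 54/1451 = 0.04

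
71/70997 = 71/70997  =  0.00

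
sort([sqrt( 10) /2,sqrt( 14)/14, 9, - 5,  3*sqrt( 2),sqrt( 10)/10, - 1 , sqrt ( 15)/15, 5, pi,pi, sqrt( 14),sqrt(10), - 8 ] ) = [ - 8, - 5, - 1,  sqrt(15)/15, sqrt( 14 ) /14,sqrt(10 ) /10, sqrt( 10)/2,pi,pi,sqrt( 10),  sqrt(14 ), 3*sqrt( 2), 5,9 ] 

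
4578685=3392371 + 1186314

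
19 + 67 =86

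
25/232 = 25/232 = 0.11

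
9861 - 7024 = 2837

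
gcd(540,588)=12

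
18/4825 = 18/4825 =0.00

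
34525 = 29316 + 5209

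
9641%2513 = 2102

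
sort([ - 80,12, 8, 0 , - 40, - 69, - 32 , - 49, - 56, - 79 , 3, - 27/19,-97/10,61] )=[ - 80, - 79 , - 69, - 56, - 49, - 40, - 32, - 97/10 , - 27/19,0,3,8, 12, 61 ]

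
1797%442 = 29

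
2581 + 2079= 4660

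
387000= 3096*125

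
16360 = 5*3272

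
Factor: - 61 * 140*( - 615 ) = 5252100 = 2^2 *3^1 * 5^2 * 7^1*41^1*61^1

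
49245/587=83 + 524/587 =83.89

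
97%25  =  22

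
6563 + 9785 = 16348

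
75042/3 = 25014 = 25014.00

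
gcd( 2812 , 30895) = 37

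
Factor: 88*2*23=4048 = 2^4*11^1*23^1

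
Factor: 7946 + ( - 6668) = 1278  =  2^1 * 3^2*71^1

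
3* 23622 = 70866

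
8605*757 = 6513985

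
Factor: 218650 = 2^1*5^2*4373^1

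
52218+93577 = 145795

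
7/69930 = 1/9990= 0.00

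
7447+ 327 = 7774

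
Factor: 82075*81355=6677211625= 5^3*7^2*53^1*67^1*307^1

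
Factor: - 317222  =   - 2^1*158611^1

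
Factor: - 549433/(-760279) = 13^( - 1)*197^1*233^( - 1 )*251^( - 1)*2789^1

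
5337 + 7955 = 13292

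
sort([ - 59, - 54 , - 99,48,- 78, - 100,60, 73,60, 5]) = [-100, - 99, - 78, - 59, - 54 , 5 , 48,  60,60,73]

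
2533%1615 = 918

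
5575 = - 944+6519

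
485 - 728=-243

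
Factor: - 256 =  - 2^8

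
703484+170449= 873933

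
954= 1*954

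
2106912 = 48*43894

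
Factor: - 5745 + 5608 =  - 137^1= - 137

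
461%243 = 218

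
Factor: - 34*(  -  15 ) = 2^1*3^1*5^1  *17^1=510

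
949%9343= 949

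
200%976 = 200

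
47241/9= 5249 = 5249.00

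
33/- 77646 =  - 11/25882 = -  0.00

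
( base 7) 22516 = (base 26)8D0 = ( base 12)33AA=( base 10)5746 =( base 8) 13162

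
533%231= 71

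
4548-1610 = 2938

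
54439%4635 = 3454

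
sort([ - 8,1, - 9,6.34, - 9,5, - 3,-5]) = [ - 9 , - 9, - 8, - 5 , - 3,1, 5,6.34 ]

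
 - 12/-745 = 12/745 = 0.02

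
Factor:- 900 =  - 2^2*3^2 * 5^2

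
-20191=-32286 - -12095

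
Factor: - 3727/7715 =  - 5^(-1)* 1543^( - 1)*3727^1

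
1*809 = 809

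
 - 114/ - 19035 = 38/6345 = 0.01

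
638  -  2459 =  - 1821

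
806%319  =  168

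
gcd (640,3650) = 10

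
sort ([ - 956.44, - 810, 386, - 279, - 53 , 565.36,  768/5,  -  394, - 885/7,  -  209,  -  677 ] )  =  [ -956.44, - 810, - 677,-394, - 279,- 209, - 885/7, -53, 768/5,  386, 565.36]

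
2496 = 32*78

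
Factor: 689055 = 3^1 * 5^1*71^1 * 647^1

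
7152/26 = 275 +1/13 = 275.08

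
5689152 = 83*68544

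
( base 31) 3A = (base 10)103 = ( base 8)147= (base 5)403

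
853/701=853/701 = 1.22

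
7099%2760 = 1579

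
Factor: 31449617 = 19^1*53^1*31231^1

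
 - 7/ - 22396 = 7/22396 = 0.00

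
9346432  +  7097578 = 16444010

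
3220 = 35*92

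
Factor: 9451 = 13^1*727^1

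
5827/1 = 5827= 5827.00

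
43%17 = 9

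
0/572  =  0 = 0.00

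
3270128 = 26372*124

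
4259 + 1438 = 5697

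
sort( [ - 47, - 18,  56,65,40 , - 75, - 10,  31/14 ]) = [ - 75,-47, - 18,-10,31/14, 40,56,65]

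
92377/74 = 1248 + 25/74 = 1248.34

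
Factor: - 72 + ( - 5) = -7^1*11^1  =  - 77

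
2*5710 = 11420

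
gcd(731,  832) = 1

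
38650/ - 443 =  - 88 + 334/443 = - 87.25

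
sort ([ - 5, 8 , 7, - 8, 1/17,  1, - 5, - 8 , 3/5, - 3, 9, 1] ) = [ - 8, - 8, - 5, - 5, - 3,1/17,3/5,1, 1, 7, 8, 9]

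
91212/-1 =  - 91212/1 = -91212.00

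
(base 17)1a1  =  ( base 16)1cc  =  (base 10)460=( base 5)3320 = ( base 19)154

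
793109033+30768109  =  823877142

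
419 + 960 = 1379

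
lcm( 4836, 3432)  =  106392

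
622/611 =622/611 = 1.02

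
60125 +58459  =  118584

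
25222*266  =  6709052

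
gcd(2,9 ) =1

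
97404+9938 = 107342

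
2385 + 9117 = 11502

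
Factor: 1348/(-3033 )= - 2^2*3^(- 2 ) =- 4/9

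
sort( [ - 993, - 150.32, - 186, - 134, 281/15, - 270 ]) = [ - 993, - 270, - 186,-150.32,-134,281/15 ] 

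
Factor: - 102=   -  2^1*3^1*17^1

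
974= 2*487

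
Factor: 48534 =2^1*3^1*8089^1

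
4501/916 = 4501/916=4.91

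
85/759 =85/759 = 0.11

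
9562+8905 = 18467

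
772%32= 4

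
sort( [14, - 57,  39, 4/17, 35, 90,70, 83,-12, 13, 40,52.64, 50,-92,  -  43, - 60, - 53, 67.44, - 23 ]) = [ - 92  ,- 60 , - 57,- 53, -43, - 23, - 12  ,  4/17,13, 14, 35, 39, 40, 50,52.64,67.44, 70, 83, 90]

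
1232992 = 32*38531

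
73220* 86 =6296920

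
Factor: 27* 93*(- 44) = -2^2*3^4*11^1*31^1 = - 110484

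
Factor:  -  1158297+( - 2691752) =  -7^1 *550007^1 = - 3850049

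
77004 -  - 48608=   125612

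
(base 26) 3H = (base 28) 3b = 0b1011111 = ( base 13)74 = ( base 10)95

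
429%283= 146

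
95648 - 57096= 38552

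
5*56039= 280195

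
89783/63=89783/63 =1425.13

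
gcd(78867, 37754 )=1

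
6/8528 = 3/4264 =0.00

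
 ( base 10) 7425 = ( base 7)30435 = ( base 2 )1110100000001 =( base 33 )6r0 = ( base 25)bm0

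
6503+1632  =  8135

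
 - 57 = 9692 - 9749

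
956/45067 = 956/45067 = 0.02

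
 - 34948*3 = -104844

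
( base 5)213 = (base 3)2011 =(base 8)72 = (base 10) 58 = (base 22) 2E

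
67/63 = 67/63  =  1.06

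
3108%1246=616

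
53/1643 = 1/31 = 0.03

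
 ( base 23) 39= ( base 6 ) 210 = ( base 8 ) 116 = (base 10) 78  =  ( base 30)2i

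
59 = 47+12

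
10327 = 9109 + 1218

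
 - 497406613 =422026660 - 919433273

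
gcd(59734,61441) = 1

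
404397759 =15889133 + 388508626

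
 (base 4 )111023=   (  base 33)182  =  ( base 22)2hd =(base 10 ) 1355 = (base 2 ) 10101001011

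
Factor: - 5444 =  - 2^2*1361^1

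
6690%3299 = 92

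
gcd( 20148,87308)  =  6716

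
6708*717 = 4809636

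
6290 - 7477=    - 1187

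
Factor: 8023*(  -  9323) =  - 74798429  =  - 71^1*113^1 * 9323^1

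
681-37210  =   - 36529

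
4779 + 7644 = 12423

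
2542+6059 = 8601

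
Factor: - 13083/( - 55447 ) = 21/89 = 3^1*7^1*89^( - 1)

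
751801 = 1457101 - 705300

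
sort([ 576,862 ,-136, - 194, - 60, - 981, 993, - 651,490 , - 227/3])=[ - 981, - 651, - 194, - 136, - 227/3,- 60,490,576,  862,993 ]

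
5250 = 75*70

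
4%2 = 0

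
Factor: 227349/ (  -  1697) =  - 3^2 * 1697^ ( - 1)*25261^1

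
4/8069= 4/8069 = 0.00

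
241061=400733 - 159672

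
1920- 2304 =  - 384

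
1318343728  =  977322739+341020989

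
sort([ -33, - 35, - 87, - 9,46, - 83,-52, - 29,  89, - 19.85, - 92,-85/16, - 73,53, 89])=[ - 92,-87, - 83, - 73, - 52, - 35, - 33, - 29,-19.85, - 9, - 85/16, 46, 53, 89, 89] 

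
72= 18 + 54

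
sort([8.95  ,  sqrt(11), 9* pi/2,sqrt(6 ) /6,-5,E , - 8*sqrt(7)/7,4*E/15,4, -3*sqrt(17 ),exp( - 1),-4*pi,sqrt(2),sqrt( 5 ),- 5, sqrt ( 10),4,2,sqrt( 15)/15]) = [ - 4*pi , - 3*sqrt(17),-5,  -  5 ,-8*sqrt(7)/7,sqrt( 15 ) /15,exp ( - 1) , sqrt(6) /6,4*E/15, sqrt( 2 ),2,sqrt(5),E,sqrt(10),sqrt(11 ), 4,4,8.95, 9*pi/2]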